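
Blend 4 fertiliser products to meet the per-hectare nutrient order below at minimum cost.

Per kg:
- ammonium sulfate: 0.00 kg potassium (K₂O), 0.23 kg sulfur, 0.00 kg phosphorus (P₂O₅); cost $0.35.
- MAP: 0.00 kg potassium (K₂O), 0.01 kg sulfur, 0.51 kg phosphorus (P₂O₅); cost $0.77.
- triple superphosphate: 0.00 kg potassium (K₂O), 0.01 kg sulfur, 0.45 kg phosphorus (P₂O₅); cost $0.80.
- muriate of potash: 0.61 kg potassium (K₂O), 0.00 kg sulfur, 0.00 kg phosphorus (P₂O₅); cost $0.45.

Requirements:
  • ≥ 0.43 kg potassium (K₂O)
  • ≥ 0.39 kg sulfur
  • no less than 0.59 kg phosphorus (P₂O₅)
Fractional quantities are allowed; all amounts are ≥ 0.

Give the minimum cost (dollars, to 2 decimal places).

Let x1 = kg of ammonium sulfate, x2 = kg of MAP, x3 = kg of triple superphosphate, x4 = kg of muriate of potash.
Minimise 0.35x1 + 0.77x2 + 0.8x3 + 0.45x4 with:
  0.61x4 ≥ 0.43   (potassium (K₂O))
  0.23x1 + 0.01x2 + 0.01x3 ≥ 0.39   (sulfur)
  0.51x2 + 0.45x3 ≥ 0.59   (phosphorus (P₂O₅))
  x1, x2, x3, x4 ≥ 0.
At the optimum only ammonium sulfate, MAP, muriate of potash are positive (triple superphosphate = 0). The potassium (K₂O), sulfur, phosphorus (P₂O₅) requirements are met with equality.
So ammonium sulfate = 1.645 kg, MAP = 1.157 kg, muriate of potash = 0.7049 kg.
Objective = 0.35·1.645 + 0.77·1.157 + 0.45·0.7049 = 1.7838.

$1.78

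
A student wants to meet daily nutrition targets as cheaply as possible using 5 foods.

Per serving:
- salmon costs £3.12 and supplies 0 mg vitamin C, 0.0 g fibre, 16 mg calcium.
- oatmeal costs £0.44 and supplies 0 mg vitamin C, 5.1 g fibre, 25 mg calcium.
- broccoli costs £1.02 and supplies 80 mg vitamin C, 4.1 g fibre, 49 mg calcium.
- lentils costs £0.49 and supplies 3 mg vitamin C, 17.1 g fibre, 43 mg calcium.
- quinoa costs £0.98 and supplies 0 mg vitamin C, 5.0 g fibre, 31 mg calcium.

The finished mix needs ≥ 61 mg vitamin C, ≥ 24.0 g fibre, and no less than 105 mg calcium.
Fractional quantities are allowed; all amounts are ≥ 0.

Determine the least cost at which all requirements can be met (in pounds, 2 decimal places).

Let x1 = servings of salmon, x2 = servings of oatmeal, x3 = servings of broccoli, x4 = servings of lentils, x5 = servings of quinoa.
Minimize 3.12x1 + 0.44x2 + 1.02x3 + 0.49x4 + 0.98x5 subject to:
  80x3 + 3x4 ≥ 61   (vitamin C)
  5.1x2 + 4.1x3 + 17.1x4 + 5x5 ≥ 24   (fibre)
  16x1 + 25x2 + 49x3 + 43x4 + 31x5 ≥ 105   (calcium)
  x1, x2, x3, x4, x5 ≥ 0.
The minimum-cost mix takes nothing from salmon, oatmeal, quinoa — only broccoli, lentils. The vitamin C and calcium requirements are met with equality.
That vertex is x3 = 0.7009, x4 = 1.643.
Cost = 1.02·0.7009 + 0.49·1.643 = 1.5200.

£1.52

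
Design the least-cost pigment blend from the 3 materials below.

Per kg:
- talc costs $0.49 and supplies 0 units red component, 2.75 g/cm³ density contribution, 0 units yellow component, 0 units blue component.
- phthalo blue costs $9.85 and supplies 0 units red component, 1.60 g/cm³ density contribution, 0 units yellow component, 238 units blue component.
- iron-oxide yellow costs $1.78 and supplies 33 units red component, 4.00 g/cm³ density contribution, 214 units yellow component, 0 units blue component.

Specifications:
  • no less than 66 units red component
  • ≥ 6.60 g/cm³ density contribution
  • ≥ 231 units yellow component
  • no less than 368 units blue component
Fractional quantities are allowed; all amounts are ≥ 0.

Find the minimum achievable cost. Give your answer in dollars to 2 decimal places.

$18.79

Let x1 = kg of talc, x2 = kg of phthalo blue, x3 = kg of iron-oxide yellow.
Minimize 0.49x1 + 9.85x2 + 1.78x3 with:
  33x3 ≥ 66   (red component)
  2.75x1 + 1.6x2 + 4x3 ≥ 6.6   (density contribution)
  214x3 ≥ 231   (yellow component)
  238x2 ≥ 368   (blue component)
  x1, x2, x3 ≥ 0.
The minimum-cost mix takes nothing from talc — only phthalo blue, iron-oxide yellow. Binding constraints: red component and blue component.
Solving gives x2 = 1.546, x3 = 2.
Cost = 9.85·1.546 + 1.78·2 = 18.7881.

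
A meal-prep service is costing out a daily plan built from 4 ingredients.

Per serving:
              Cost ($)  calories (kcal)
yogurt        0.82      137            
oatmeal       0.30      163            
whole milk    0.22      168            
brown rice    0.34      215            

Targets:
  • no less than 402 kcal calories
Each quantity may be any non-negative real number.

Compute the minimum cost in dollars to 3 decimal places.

Let x1 = servings of yogurt, x2 = servings of oatmeal, x3 = servings of whole milk, x4 = servings of brown rice.
min 0.82x1 + 0.3x2 + 0.22x3 + 0.34x4 with:
  137x1 + 163x2 + 168x3 + 215x4 ≥ 402   (calories)
  x1, x2, x3, x4 ≥ 0.
At the optimum only whole milk is positive (yogurt, oatmeal, brown rice = 0). The calories requirement is met with equality.
So whole milk = 2.393 servings.
Total cost: 0.22·2.393 = 0.52646.

$0.526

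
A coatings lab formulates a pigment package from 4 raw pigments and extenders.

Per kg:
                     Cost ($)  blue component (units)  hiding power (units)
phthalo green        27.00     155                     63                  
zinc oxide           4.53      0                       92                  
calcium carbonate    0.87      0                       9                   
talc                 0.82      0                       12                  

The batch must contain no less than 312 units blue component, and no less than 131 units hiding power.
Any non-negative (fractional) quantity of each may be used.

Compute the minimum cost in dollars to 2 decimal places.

This is a linear program. Let x1 = kg of phthalo green, x2 = kg of zinc oxide, x3 = kg of calcium carbonate, x4 = kg of talc.
Minimise 27x1 + 4.53x2 + 0.87x3 + 0.82x4 with:
  155x1 ≥ 312   (blue component)
  63x1 + 92x2 + 9x3 + 12x4 ≥ 131   (hiding power)
  x1, x2, x3, x4 ≥ 0.
The minimum-cost mix takes nothing from calcium carbonate, talc — only phthalo green, zinc oxide. The blue component and hiding power requirements are met with equality.
So phthalo green = 2.0129 kg, zinc oxide = 0.045512 kg.
Hence cost = 27·2.0129 + 4.53·0.045512 = $54.5545.

$54.55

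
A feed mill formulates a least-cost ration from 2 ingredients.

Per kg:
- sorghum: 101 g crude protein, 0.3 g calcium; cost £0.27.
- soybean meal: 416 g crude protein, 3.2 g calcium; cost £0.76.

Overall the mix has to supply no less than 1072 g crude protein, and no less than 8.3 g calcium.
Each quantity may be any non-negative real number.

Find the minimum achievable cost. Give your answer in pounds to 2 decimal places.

Let x1 = kg of sorghum, x2 = kg of soybean meal.
Minimise 0.27x1 + 0.76x2 s.t.:
  101x1 + 416x2 ≥ 1072   (crude protein)
  0.3x1 + 3.2x2 ≥ 8.3   (calcium)
  x1, x2 ≥ 0.
The cheapest feasible vertex uses only soybean meal; sorghum is not used. There the calcium constraint is tight.
Solving gives x2 = 2.594.
Objective = 0.76·2.594 = 1.9714.

£1.97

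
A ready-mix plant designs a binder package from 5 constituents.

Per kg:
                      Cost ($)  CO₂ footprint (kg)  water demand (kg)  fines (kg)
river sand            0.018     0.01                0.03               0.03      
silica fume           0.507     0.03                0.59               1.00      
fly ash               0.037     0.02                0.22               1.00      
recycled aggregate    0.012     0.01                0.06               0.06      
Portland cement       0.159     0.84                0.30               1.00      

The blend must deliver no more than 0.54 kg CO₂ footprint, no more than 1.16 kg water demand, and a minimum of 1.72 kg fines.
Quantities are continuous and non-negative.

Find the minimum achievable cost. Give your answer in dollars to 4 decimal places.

This is a linear program. Let x1 = kg of river sand, x2 = kg of silica fume, x3 = kg of fly ash, x4 = kg of recycled aggregate, x5 = kg of Portland cement.
min 0.018x1 + 0.507x2 + 0.037x3 + 0.012x4 + 0.159x5 s.t.:
  0.01x1 + 0.03x2 + 0.02x3 + 0.01x4 + 0.84x5 ≤ 0.54   (CO₂ footprint)
  0.03x1 + 0.59x2 + 0.22x3 + 0.06x4 + 0.3x5 ≤ 1.16   (water demand)
  0.03x1 + 1x2 + 1x3 + 0.06x4 + 1x5 ≥ 1.72   (fines)
  x1, x2, x3, x4, x5 ≥ 0.
The cheapest feasible vertex uses only fly ash; river sand, silica fume, recycled aggregate, Portland cement are not used. Binding constraint: fines.
Solving gives x3 = 1.72.
Hence cost = 0.037·1.72 = $0.063640.

$0.0636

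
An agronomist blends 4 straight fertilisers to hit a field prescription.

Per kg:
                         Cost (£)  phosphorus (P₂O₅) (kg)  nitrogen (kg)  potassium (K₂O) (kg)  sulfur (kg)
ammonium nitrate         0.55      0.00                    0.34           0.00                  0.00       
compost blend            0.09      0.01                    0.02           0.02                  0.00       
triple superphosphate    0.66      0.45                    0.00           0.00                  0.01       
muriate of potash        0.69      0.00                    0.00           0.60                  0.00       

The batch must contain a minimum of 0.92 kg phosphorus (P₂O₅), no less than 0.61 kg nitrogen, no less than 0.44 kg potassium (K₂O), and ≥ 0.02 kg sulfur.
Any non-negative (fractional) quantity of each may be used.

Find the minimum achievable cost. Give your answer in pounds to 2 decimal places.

Let x1 = kg of ammonium nitrate, x2 = kg of compost blend, x3 = kg of triple superphosphate, x4 = kg of muriate of potash.
min 0.55x1 + 0.09x2 + 0.66x3 + 0.69x4 subject to:
  0.01x2 + 0.45x3 ≥ 0.92   (phosphorus (P₂O₅))
  0.34x1 + 0.02x2 ≥ 0.61   (nitrogen)
  0.02x2 + 0.6x4 ≥ 0.44   (potassium (K₂O))
  0.01x3 ≥ 0.02   (sulfur)
  x1, x2, x3, x4 ≥ 0.
At the optimum only ammonium nitrate, triple superphosphate, muriate of potash are positive (compost blend = 0). Binding constraints: phosphorus (P₂O₅), nitrogen, potassium (K₂O).
Solving gives x1 = 1.794, x3 = 2.044, x4 = 0.7333.
Hence cost = 0.55·1.794 + 0.66·2.044 + 0.69·0.7333 = £2.8417.

£2.84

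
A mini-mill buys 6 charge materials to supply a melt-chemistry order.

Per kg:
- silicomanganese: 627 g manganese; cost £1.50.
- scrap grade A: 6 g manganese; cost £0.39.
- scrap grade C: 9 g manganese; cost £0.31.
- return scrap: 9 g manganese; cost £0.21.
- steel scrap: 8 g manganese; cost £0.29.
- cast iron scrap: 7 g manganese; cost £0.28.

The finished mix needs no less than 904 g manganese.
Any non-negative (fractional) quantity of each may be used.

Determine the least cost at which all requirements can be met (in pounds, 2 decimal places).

£2.16

Let x1 = kg of silicomanganese, x2 = kg of scrap grade A, x3 = kg of scrap grade C, x4 = kg of return scrap, x5 = kg of steel scrap, x6 = kg of cast iron scrap.
Minimize 1.5x1 + 0.39x2 + 0.31x3 + 0.21x4 + 0.29x5 + 0.28x6 s.t.:
  627x1 + 6x2 + 9x3 + 9x4 + 8x5 + 7x6 ≥ 904   (manganese)
  x1, x2, x3, x4, x5, x6 ≥ 0.
At the optimum only silicomanganese is positive (scrap grade A, scrap grade C, return scrap, steel scrap, cast iron scrap = 0). The manganese requirement is met with equality.
So silicomanganese = 1.442 kg.
Hence cost = 1.5·1.442 = £2.1630.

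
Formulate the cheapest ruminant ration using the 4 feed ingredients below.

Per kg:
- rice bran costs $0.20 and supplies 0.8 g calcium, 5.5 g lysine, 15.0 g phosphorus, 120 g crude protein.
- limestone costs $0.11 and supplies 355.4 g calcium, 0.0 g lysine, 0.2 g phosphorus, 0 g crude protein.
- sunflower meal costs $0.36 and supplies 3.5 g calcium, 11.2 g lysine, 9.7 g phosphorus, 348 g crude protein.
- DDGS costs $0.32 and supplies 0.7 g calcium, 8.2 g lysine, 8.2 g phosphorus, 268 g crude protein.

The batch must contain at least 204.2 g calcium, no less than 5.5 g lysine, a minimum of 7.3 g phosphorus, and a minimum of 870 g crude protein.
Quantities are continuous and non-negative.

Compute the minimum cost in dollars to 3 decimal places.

$0.960

Let x1 = kg of rice bran, x2 = kg of limestone, x3 = kg of sunflower meal, x4 = kg of DDGS.
Minimize 0.2x1 + 0.11x2 + 0.36x3 + 0.32x4 with:
  0.8x1 + 355.4x2 + 3.5x3 + 0.7x4 ≥ 204.2   (calcium)
  5.5x1 + 11.2x3 + 8.2x4 ≥ 5.5   (lysine)
  15x1 + 0.2x2 + 9.7x3 + 8.2x4 ≥ 7.3   (phosphorus)
  120x1 + 348x3 + 268x4 ≥ 870   (crude protein)
  x1, x2, x3, x4 ≥ 0.
The cheapest feasible vertex uses only limestone, sunflower meal; rice bran, DDGS are not used. There the calcium and crude protein constraints are tight.
That vertex is x2 = 0.5499, x3 = 2.5.
Cost = 0.11·0.5499 + 0.36·2.5 = 0.96049.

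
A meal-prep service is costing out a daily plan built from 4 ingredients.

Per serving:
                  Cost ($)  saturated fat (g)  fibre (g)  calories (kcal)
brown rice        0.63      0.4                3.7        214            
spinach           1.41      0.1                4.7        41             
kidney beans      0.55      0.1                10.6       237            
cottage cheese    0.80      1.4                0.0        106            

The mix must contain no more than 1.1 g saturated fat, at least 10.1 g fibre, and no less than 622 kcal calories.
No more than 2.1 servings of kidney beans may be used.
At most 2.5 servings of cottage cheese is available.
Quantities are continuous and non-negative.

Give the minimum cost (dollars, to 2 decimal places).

$1.52

This is a linear program. Let x1 = servings of brown rice, x2 = servings of spinach, x3 = servings of kidney beans, x4 = servings of cottage cheese.
min 0.63x1 + 1.41x2 + 0.55x3 + 0.8x4 subject to:
  0.4x1 + 0.1x2 + 0.1x3 + 1.4x4 ≤ 1.1   (saturated fat)
  3.7x1 + 4.7x2 + 10.6x3 ≥ 10.1   (fibre)
  214x1 + 41x2 + 237x3 + 106x4 ≥ 622   (calories)
  x3 ≤ 2.1
  x4 ≤ 2.5
  x1, x2, x3, x4 ≥ 0.
At the optimum only brown rice, kidney beans are positive (spinach, cottage cheese = 0). Binding constraints: calories and the kidney beans cap.
Solving gives x1 = 0.5808, x3 = 2.1.
Total cost: 0.63·0.5808 + 0.55·2.1 = 1.5209.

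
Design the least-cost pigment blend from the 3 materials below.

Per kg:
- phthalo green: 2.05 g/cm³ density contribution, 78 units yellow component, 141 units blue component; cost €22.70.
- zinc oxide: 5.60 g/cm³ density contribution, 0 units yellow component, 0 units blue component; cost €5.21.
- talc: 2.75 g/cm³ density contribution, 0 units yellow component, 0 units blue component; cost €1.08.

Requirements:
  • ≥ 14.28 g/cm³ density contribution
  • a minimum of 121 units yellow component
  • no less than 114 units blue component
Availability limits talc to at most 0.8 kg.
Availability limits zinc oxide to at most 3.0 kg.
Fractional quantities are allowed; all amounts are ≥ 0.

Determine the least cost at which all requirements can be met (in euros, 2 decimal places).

This is a linear program. Let x1 = kg of phthalo green, x2 = kg of zinc oxide, x3 = kg of talc.
min 22.7x1 + 5.21x2 + 1.08x3 subject to:
  2.05x1 + 5.6x2 + 2.75x3 ≥ 14.28   (density contribution)
  78x1 ≥ 121   (yellow component)
  141x1 ≥ 114   (blue component)
  x3 ≤ 0.8
  x2 ≤ 3
  x1, x2, x3 ≥ 0.
The optimal mix uses every input. There the density contribution, yellow component, the talc cap constraints are tight.
That vertex is x1 = 1.5513, x2 = 1.5893, x3 = 0.8.
Cost = 22.7·1.5513 + 5.21·1.5893 + 1.08·0.8 = 44.3588.

€44.36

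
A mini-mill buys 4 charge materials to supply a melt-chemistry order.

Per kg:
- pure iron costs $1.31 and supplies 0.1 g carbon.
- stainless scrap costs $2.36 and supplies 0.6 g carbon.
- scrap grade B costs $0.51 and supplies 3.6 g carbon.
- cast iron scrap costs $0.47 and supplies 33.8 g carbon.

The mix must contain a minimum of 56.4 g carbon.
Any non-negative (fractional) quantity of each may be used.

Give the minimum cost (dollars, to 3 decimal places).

Let x1 = kg of pure iron, x2 = kg of stainless scrap, x3 = kg of scrap grade B, x4 = kg of cast iron scrap.
Minimise 1.31x1 + 2.36x2 + 0.51x3 + 0.47x4 with:
  0.1x1 + 0.6x2 + 3.6x3 + 33.8x4 ≥ 56.4   (carbon)
  x1, x2, x3, x4 ≥ 0.
The optimal basis is {cast iron scrap}; pure iron, stainless scrap, scrap grade B drop out. There the carbon constraint is tight.
That vertex is x4 = 1.669.
Objective = 0.47·1.669 = 0.78443.

$0.784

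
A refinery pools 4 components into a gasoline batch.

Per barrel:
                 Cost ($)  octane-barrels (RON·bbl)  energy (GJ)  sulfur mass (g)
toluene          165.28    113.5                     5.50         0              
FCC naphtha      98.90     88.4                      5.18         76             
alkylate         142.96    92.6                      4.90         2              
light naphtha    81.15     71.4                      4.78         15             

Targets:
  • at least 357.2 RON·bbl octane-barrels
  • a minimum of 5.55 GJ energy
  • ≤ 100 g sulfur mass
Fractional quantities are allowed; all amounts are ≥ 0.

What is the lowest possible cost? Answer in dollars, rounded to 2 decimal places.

Let x1 = barrels of toluene, x2 = barrels of FCC naphtha, x3 = barrels of alkylate, x4 = barrels of light naphtha.
Minimise 165.28x1 + 98.9x2 + 142.96x3 + 81.15x4 subject to:
  113.5x1 + 88.4x2 + 92.6x3 + 71.4x4 ≥ 357.2   (octane-barrels)
  5.5x1 + 5.18x2 + 4.9x3 + 4.78x4 ≥ 5.55   (energy)
  76x2 + 2x3 + 15x4 ≤ 100   (sulfur mass)
  x1, x2, x3, x4 ≥ 0.
The optimal basis is {FCC naphtha, light naphtha}; toluene, alkylate drop out. Binding constraints: octane-barrels and sulfur mass.
Solving gives x2 = 0.43459, x4 = 4.4647.
Total cost: 98.9·0.43459 + 81.15·4.4647 = 405.2914.

$405.29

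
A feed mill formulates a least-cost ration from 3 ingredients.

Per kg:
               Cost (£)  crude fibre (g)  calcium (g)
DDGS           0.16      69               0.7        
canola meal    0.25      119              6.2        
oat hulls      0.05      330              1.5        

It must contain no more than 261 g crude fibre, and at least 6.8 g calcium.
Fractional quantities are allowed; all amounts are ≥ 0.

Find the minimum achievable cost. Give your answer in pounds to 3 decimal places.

Let x1 = kg of DDGS, x2 = kg of canola meal, x3 = kg of oat hulls.
Minimise 0.16x1 + 0.25x2 + 0.05x3 subject to:
  69x1 + 119x2 + 330x3 ≤ 261   (crude fibre)
  0.7x1 + 6.2x2 + 1.5x3 ≥ 6.8   (calcium)
  x1, x2, x3 ≥ 0.
The minimum-cost mix takes nothing from DDGS — only canola meal, oat hulls. Binding constraints: crude fibre and calcium.
That vertex is x2 = 0.992, x3 = 0.4332.
Objective = 0.25·0.992 + 0.05·0.4332 = 0.26966.

£0.270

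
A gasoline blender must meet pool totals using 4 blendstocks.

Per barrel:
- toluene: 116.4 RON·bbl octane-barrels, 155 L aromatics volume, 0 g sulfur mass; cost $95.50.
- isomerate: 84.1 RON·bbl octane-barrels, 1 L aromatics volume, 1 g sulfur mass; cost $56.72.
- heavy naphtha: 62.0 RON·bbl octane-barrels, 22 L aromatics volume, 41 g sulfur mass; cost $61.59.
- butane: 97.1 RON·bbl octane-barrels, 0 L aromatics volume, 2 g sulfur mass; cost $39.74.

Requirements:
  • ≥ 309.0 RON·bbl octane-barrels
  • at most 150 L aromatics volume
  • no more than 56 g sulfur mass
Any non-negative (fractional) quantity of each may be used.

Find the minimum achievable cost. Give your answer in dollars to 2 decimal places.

$126.46

Let x1 = barrels of toluene, x2 = barrels of isomerate, x3 = barrels of heavy naphtha, x4 = barrels of butane.
min 95.5x1 + 56.72x2 + 61.59x3 + 39.74x4 s.t.:
  116.4x1 + 84.1x2 + 62x3 + 97.1x4 ≥ 309   (octane-barrels)
  155x1 + 1x2 + 22x3 ≤ 150   (aromatics volume)
  1x2 + 41x3 + 2x4 ≤ 56   (sulfur mass)
  x1, x2, x3, x4 ≥ 0.
The minimum-cost mix takes nothing from toluene, isomerate, heavy naphtha — only butane. Binding constraint: octane-barrels.
That vertex is x4 = 3.1823.
Cost = 39.74·3.1823 = 126.4646.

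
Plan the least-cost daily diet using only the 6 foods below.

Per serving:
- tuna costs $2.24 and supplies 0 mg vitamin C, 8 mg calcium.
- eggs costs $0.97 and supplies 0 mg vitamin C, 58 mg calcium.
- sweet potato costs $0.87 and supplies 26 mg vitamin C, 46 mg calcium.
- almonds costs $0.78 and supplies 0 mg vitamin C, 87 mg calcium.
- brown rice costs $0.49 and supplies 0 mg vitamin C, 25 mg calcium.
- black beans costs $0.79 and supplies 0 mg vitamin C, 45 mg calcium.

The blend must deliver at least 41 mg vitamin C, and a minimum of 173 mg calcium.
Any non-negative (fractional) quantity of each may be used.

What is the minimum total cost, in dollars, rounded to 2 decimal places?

$2.27

This is a linear program. Let x1 = servings of tuna, x2 = servings of eggs, x3 = servings of sweet potato, x4 = servings of almonds, x5 = servings of brown rice, x6 = servings of black beans.
min 2.24x1 + 0.97x2 + 0.87x3 + 0.78x4 + 0.49x5 + 0.79x6 s.t.:
  26x3 ≥ 41   (vitamin C)
  8x1 + 58x2 + 46x3 + 87x4 + 25x5 + 45x6 ≥ 173   (calcium)
  x1, x2, x3, x4, x5, x6 ≥ 0.
The cheapest feasible vertex uses only sweet potato, almonds; tuna, eggs, brown rice, black beans are not used. Binding constraints: vitamin C and calcium.
So sweet potato = 1.577 servings, almonds = 1.155 servings.
Total cost: 0.87·1.577 + 0.78·1.155 = 2.2729.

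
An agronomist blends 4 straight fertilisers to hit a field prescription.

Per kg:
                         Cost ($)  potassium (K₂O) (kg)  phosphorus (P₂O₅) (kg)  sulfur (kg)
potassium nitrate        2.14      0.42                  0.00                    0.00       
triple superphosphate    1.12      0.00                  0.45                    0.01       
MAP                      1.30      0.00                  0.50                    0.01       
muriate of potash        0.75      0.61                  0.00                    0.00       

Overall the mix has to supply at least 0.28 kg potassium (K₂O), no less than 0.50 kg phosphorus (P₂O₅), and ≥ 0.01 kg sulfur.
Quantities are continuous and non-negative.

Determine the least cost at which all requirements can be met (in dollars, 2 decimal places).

This is a linear program. Let x1 = kg of potassium nitrate, x2 = kg of triple superphosphate, x3 = kg of MAP, x4 = kg of muriate of potash.
min 2.14x1 + 1.12x2 + 1.3x3 + 0.75x4 subject to:
  0.42x1 + 0.61x4 ≥ 0.28   (potassium (K₂O))
  0.45x2 + 0.5x3 ≥ 0.5   (phosphorus (P₂O₅))
  0.01x2 + 0.01x3 ≥ 0.01   (sulfur)
  x1, x2, x3, x4 ≥ 0.
The cheapest feasible vertex uses only triple superphosphate, muriate of potash; potassium nitrate, MAP are not used. There the potassium (K₂O) and phosphorus (P₂O₅) constraints are tight.
That vertex is x2 = 1.111, x4 = 0.459.
Total cost: 1.12·1.111 + 0.75·0.459 = 1.5886.

$1.59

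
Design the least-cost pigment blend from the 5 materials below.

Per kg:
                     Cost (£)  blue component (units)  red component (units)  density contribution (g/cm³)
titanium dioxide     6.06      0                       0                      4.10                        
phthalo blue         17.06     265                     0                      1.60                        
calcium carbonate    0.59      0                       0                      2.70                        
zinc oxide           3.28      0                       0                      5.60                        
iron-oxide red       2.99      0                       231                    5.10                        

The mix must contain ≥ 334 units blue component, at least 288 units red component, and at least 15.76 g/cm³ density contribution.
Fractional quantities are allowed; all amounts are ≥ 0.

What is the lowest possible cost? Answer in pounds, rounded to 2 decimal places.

Treat it as an LP. Let x1 = kg of titanium dioxide, x2 = kg of phthalo blue, x3 = kg of calcium carbonate, x4 = kg of zinc oxide, x5 = kg of iron-oxide red.
Minimise 6.06x1 + 17.06x2 + 0.59x3 + 3.28x4 + 2.99x5 with:
  265x2 ≥ 334   (blue component)
  231x5 ≥ 288   (red component)
  4.1x1 + 1.6x2 + 2.7x3 + 5.6x4 + 5.1x5 ≥ 15.76   (density contribution)
  x1, x2, x3, x4, x5 ≥ 0.
The cheapest feasible vertex uses only phthalo blue, calcium carbonate, iron-oxide red; titanium dioxide, zinc oxide are not used. Binding constraints: blue component, red component, density contribution.
Optimal quantities: phthalo blue = 1.26 kg, calcium carbonate = 2.735 kg, iron-oxide red = 1.247 kg.
Hence cost = 17.06·1.26 + 0.59·2.735 + 2.99·1.247 = £26.8378.

£26.84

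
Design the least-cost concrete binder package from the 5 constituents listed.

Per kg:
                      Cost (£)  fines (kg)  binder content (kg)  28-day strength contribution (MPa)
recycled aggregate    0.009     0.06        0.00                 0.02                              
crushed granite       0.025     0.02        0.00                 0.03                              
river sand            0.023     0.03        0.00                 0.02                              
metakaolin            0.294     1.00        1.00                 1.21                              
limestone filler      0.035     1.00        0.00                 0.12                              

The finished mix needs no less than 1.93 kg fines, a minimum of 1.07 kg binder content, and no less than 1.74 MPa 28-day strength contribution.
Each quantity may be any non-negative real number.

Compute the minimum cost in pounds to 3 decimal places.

£0.426

Let x1 = kg of recycled aggregate, x2 = kg of crushed granite, x3 = kg of river sand, x4 = kg of metakaolin, x5 = kg of limestone filler.
Minimise 0.009x1 + 0.025x2 + 0.023x3 + 0.294x4 + 0.035x5 subject to:
  0.06x1 + 0.02x2 + 0.03x3 + 1x4 + 1x5 ≥ 1.93   (fines)
  1x4 ≥ 1.07   (binder content)
  0.02x1 + 0.03x2 + 0.02x3 + 1.21x4 + 0.12x5 ≥ 1.74   (28-day strength contribution)
  x1, x2, x3, x4, x5 ≥ 0.
The cheapest feasible vertex uses only metakaolin, limestone filler; recycled aggregate, crushed granite, river sand are not used. The fines and 28-day strength contribution requirements are met with equality.
Solving gives x4 = 1.384, x5 = 0.5461.
Hence cost = 0.294·1.384 + 0.035·0.5461 = £0.42601.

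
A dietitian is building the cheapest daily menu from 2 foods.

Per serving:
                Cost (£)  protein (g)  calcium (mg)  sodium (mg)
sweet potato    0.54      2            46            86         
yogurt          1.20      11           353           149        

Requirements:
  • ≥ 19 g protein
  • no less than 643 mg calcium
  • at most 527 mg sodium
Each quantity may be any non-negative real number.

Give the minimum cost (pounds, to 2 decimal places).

Treat it as an LP. Let x1 = servings of sweet potato, x2 = servings of yogurt.
Minimise 0.54x1 + 1.2x2 subject to:
  2x1 + 11x2 ≥ 19   (protein)
  46x1 + 353x2 ≥ 643   (calcium)
  86x1 + 149x2 ≤ 527   (sodium)
  x1, x2 ≥ 0.
The cheapest feasible vertex uses only yogurt; sweet potato is not used. The calcium requirement is met with equality.
So yogurt = 1.822 servings.
Total cost: 1.2·1.822 = 2.1864.

£2.19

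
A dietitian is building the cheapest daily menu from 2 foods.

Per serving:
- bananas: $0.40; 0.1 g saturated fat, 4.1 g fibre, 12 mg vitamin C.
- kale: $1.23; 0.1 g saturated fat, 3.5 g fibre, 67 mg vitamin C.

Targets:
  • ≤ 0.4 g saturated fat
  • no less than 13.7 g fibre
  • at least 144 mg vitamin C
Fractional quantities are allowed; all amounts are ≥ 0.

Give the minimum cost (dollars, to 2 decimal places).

Let x1 = servings of bananas, x2 = servings of kale.
min 0.4x1 + 1.23x2 with:
  0.1x1 + 0.1x2 ≤ 0.4   (saturated fat)
  4.1x1 + 3.5x2 ≥ 13.7   (fibre)
  12x1 + 67x2 ≥ 144   (vitamin C)
  x1, x2 ≥ 0.
Both inputs are positive at the optimum. Binding constraints: fibre and vitamin C.
That vertex is x1 = 1.779, x2 = 1.831.
Objective = 0.4·1.779 + 1.23·1.831 = 2.9637.

$2.96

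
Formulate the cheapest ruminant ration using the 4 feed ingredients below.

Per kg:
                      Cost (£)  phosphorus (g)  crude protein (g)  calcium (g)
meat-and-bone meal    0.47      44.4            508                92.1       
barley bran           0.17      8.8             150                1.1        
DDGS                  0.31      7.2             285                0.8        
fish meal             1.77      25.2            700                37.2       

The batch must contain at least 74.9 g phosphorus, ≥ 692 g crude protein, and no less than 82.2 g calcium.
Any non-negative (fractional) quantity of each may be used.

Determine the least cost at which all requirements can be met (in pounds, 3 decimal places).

Let x1 = kg of meat-and-bone meal, x2 = kg of barley bran, x3 = kg of DDGS, x4 = kg of fish meal.
Minimise 0.47x1 + 0.17x2 + 0.31x3 + 1.77x4 with:
  44.4x1 + 8.8x2 + 7.2x3 + 25.2x4 ≥ 74.9   (phosphorus)
  508x1 + 150x2 + 285x3 + 700x4 ≥ 692   (crude protein)
  92.1x1 + 1.1x2 + 0.8x3 + 37.2x4 ≥ 82.2   (calcium)
  x1, x2, x3, x4 ≥ 0.
The minimum-cost mix takes nothing from barley bran, DDGS, fish meal — only meat-and-bone meal. The phosphorus requirement is met with equality.
That vertex is x1 = 1.687.
Total cost: 0.47·1.687 = 0.79289.

£0.793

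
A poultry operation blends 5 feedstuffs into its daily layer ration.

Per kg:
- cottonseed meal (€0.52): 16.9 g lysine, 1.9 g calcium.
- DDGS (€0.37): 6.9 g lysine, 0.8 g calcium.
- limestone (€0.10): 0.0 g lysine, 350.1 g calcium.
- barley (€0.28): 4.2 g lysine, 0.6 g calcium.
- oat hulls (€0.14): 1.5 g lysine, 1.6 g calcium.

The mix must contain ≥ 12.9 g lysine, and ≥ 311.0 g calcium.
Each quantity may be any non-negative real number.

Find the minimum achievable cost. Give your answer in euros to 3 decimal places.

€0.485

This is a linear program. Let x1 = kg of cottonseed meal, x2 = kg of DDGS, x3 = kg of limestone, x4 = kg of barley, x5 = kg of oat hulls.
min 0.52x1 + 0.37x2 + 0.1x3 + 0.28x4 + 0.14x5 with:
  16.9x1 + 6.9x2 + 4.2x4 + 1.5x5 ≥ 12.9   (lysine)
  1.9x1 + 0.8x2 + 350.1x3 + 0.6x4 + 1.6x5 ≥ 311   (calcium)
  x1, x2, x3, x4, x5 ≥ 0.
The minimum-cost mix takes nothing from DDGS, barley, oat hulls — only cottonseed meal, limestone. Binding constraints: lysine and calcium.
So cottonseed meal = 0.7633 kg, limestone = 0.8842 kg.
Objective = 0.52·0.7633 + 0.1·0.8842 = 0.48534.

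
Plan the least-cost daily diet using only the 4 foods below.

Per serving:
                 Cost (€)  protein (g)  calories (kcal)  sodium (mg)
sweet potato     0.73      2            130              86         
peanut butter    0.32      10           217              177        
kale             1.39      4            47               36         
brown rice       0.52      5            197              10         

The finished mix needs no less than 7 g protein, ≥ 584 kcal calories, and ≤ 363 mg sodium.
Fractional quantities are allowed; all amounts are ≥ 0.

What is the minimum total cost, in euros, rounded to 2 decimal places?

€1.03

This is a linear program. Let x1 = servings of sweet potato, x2 = servings of peanut butter, x3 = servings of kale, x4 = servings of brown rice.
min 0.73x1 + 0.32x2 + 1.39x3 + 0.52x4 s.t.:
  2x1 + 10x2 + 4x3 + 5x4 ≥ 7   (protein)
  130x1 + 217x2 + 47x3 + 197x4 ≥ 584   (calories)
  86x1 + 177x2 + 36x3 + 10x4 ≤ 363   (sodium)
  x1, x2, x3, x4 ≥ 0.
The optimal basis is {peanut butter, brown rice}; sweet potato, kale drop out. Binding constraints: calories and sodium.
Solving gives x2 = 2.008, x4 = 0.7522.
Total cost: 0.32·2.008 + 0.52·0.7522 = 1.0337.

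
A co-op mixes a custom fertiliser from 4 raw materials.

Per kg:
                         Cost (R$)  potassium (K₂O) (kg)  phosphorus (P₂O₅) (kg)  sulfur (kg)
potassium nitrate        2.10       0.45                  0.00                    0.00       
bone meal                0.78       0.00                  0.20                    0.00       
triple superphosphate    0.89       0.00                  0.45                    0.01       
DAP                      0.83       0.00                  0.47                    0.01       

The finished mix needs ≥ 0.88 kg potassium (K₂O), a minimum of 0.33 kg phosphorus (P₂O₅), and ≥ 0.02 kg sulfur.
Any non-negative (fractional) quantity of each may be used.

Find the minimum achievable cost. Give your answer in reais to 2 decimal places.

This is a linear program. Let x1 = kg of potassium nitrate, x2 = kg of bone meal, x3 = kg of triple superphosphate, x4 = kg of DAP.
Minimise 2.1x1 + 0.78x2 + 0.89x3 + 0.83x4 with:
  0.45x1 ≥ 0.88   (potassium (K₂O))
  0.2x2 + 0.45x3 + 0.47x4 ≥ 0.33   (phosphorus (P₂O₅))
  0.01x3 + 0.01x4 ≥ 0.02   (sulfur)
  x1, x2, x3, x4 ≥ 0.
At the optimum only potassium nitrate, DAP are positive (bone meal, triple superphosphate = 0). The potassium (K₂O) and sulfur requirements are met with equality.
So potassium nitrate = 1.956 kg, DAP = 2 kg.
Hence cost = 2.1·1.956 + 0.83·2 = R$5.7676.

R$5.77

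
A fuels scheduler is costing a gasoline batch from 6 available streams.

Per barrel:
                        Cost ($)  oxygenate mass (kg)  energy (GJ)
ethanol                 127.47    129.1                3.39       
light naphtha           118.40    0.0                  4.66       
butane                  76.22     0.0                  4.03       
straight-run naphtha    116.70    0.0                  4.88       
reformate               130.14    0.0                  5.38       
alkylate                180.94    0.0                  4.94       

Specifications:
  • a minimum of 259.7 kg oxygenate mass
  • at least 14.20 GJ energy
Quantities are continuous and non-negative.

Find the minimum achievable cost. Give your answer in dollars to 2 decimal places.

$396.01

Let x1 = barrels of ethanol, x2 = barrels of light naphtha, x3 = barrels of butane, x4 = barrels of straight-run naphtha, x5 = barrels of reformate, x6 = barrels of alkylate.
Minimise 127.47x1 + 118.4x2 + 76.22x3 + 116.7x4 + 130.14x5 + 180.94x6 with:
  129.1x1 ≥ 259.7   (oxygenate mass)
  3.39x1 + 4.66x2 + 4.03x3 + 4.88x4 + 5.38x5 + 4.94x6 ≥ 14.2   (energy)
  x1, x2, x3, x4, x5, x6 ≥ 0.
The cheapest feasible vertex uses only ethanol, butane; light naphtha, straight-run naphtha, reformate, alkylate are not used. There the oxygenate mass and energy constraints are tight.
Optimal quantities: ethanol = 2.0116 barrels, butane = 1.8314 barrels.
Objective = 127.47·2.0116 + 76.22·1.8314 = 396.0080.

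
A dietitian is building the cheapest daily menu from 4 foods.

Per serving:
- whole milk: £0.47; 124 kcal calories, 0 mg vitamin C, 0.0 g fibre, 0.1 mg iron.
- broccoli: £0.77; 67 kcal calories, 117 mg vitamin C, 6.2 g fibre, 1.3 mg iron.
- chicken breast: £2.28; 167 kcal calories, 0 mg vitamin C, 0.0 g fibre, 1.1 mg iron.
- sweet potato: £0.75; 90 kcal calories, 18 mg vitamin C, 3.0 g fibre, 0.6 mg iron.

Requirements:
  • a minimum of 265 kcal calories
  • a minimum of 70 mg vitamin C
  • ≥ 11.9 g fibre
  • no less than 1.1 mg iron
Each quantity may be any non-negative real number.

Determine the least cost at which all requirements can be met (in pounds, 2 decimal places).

£1.99

This is a linear program. Let x1 = servings of whole milk, x2 = servings of broccoli, x3 = servings of chicken breast, x4 = servings of sweet potato.
min 0.47x1 + 0.77x2 + 2.28x3 + 0.75x4 with:
  124x1 + 67x2 + 167x3 + 90x4 ≥ 265   (calories)
  117x2 + 18x4 ≥ 70   (vitamin C)
  6.2x2 + 3x4 ≥ 11.9   (fibre)
  0.1x1 + 1.3x2 + 1.1x3 + 0.6x4 ≥ 1.1   (iron)
  x1, x2, x3, x4 ≥ 0.
The cheapest feasible vertex uses only whole milk, broccoli; chicken breast, sweet potato are not used. There the calories and fibre constraints are tight.
So whole milk = 1.1 servings, broccoli = 1.919 servings.
Objective = 0.47·1.1 + 0.77·1.919 = 1.9946.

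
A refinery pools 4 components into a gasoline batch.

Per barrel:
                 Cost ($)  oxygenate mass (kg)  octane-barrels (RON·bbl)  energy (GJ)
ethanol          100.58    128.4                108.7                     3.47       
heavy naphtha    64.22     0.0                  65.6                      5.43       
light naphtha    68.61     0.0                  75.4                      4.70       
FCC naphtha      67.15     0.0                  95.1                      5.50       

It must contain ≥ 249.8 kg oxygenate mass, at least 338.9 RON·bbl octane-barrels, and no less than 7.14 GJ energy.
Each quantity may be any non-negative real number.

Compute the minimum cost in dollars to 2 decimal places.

Set it up as a linear program. Let x1 = barrels of ethanol, x2 = barrels of heavy naphtha, x3 = barrels of light naphtha, x4 = barrels of FCC naphtha.
Minimise 100.58x1 + 64.22x2 + 68.61x3 + 67.15x4 subject to:
  128.4x1 ≥ 249.8   (oxygenate mass)
  108.7x1 + 65.6x2 + 75.4x3 + 95.1x4 ≥ 338.9   (octane-barrels)
  3.47x1 + 5.43x2 + 4.7x3 + 5.5x4 ≥ 7.14   (energy)
  x1, x2, x3, x4 ≥ 0.
The minimum-cost mix takes nothing from heavy naphtha, light naphtha — only ethanol, FCC naphtha. The oxygenate mass and octane-barrels requirements are met with equality.
Solving gives x1 = 1.9455, x4 = 1.3399.
Hence cost = 100.58·1.9455 + 67.15·1.3399 = $285.6527.

$285.65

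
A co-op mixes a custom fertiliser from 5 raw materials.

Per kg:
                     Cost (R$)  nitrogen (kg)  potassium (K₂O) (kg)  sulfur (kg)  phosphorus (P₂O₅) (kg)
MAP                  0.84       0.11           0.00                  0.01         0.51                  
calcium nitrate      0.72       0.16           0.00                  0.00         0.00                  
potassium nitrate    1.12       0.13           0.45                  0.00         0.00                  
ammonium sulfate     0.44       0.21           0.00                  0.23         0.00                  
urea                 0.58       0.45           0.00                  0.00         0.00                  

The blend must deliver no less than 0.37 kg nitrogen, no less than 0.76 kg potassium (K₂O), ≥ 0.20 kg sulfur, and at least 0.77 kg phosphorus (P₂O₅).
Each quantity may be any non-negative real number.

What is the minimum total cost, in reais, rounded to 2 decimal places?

Treat it as an LP. Let x1 = kg of MAP, x2 = kg of calcium nitrate, x3 = kg of potassium nitrate, x4 = kg of ammonium sulfate, x5 = kg of urea.
Minimize 0.84x1 + 0.72x2 + 1.12x3 + 0.44x4 + 0.58x5 with:
  0.11x1 + 0.16x2 + 0.13x3 + 0.21x4 + 0.45x5 ≥ 0.37   (nitrogen)
  0.45x3 ≥ 0.76   (potassium (K₂O))
  0.01x1 + 0.23x4 ≥ 0.2   (sulfur)
  0.51x1 ≥ 0.77   (phosphorus (P₂O₅))
  x1, x2, x3, x4, x5 ≥ 0.
The optimal basis is {MAP, potassium nitrate, ammonium sulfate}; calcium nitrate, urea drop out. There the potassium (K₂O), sulfur, phosphorus (P₂O₅) constraints are tight.
Solving gives x1 = 1.51, x3 = 1.689, x4 = 0.8039.
Hence cost = 0.84·1.51 + 1.12·1.689 + 0.44·0.8039 = R$3.5138.

R$3.51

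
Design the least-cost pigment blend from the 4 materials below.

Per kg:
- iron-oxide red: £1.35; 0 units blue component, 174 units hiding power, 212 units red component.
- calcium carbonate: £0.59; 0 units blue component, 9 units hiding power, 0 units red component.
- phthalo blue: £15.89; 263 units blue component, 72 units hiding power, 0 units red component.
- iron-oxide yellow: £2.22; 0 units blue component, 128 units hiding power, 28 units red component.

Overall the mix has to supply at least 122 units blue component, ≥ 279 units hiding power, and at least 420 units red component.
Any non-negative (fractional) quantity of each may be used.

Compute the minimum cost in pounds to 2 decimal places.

£10.05

Let x1 = kg of iron-oxide red, x2 = kg of calcium carbonate, x3 = kg of phthalo blue, x4 = kg of iron-oxide yellow.
min 1.35x1 + 0.59x2 + 15.89x3 + 2.22x4 subject to:
  263x3 ≥ 122   (blue component)
  174x1 + 9x2 + 72x3 + 128x4 ≥ 279   (hiding power)
  212x1 + 28x4 ≥ 420   (red component)
  x1, x2, x3, x4 ≥ 0.
The minimum-cost mix takes nothing from calcium carbonate, iron-oxide yellow — only iron-oxide red, phthalo blue. The blue component and red component requirements are met with equality.
Optimal quantities: iron-oxide red = 1.981 kg, phthalo blue = 0.4639 kg.
Objective = 1.35·1.981 + 15.89·0.4639 = 10.0457.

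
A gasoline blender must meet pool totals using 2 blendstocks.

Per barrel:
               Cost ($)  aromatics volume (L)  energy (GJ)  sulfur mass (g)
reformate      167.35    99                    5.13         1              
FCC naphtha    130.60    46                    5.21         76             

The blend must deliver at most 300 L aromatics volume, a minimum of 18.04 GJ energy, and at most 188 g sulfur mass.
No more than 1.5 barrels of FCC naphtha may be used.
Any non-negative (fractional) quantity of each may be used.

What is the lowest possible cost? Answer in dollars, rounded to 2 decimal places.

Let x1 = barrels of reformate, x2 = barrels of FCC naphtha.
min 167.35x1 + 130.6x2 s.t.:
  99x1 + 46x2 ≤ 300   (aromatics volume)
  5.13x1 + 5.21x2 ≥ 18.04   (energy)
  1x1 + 76x2 ≤ 188   (sulfur mass)
  x2 ≤ 1.5
  x1, x2 ≥ 0.
Both inputs are positive at the optimum. There the energy and the FCC naphtha cap constraints are tight.
So reformate = 1.9932 barrels, FCC naphtha = 1.5 barrels.
Objective = 167.35·1.9932 + 130.6·1.5 = 529.4620.

$529.46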